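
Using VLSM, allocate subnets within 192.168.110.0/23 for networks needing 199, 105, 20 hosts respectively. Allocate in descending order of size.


199 hosts -> /24 (254 usable): 192.168.110.0/24
105 hosts -> /25 (126 usable): 192.168.111.0/25
20 hosts -> /27 (30 usable): 192.168.111.128/27
Allocation: 192.168.110.0/24 (199 hosts, 254 usable); 192.168.111.0/25 (105 hosts, 126 usable); 192.168.111.128/27 (20 hosts, 30 usable)


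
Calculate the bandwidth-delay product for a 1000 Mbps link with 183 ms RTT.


BDP = bandwidth * RTT
= 1000 Mbps * 183 ms
= 1000 * 1e6 * 183 / 1000 bits
= 183000000 bits
= 22875000 bytes
= 22338.8672 KB
BDP = 183000000 bits (22875000 bytes)


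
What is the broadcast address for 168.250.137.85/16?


Network: 168.250.0.0/16
Host bits = 16
Set all host bits to 1:
Broadcast: 168.250.255.255


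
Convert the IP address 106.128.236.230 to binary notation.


106 = 01101010
128 = 10000000
236 = 11101100
230 = 11100110
Binary: 01101010.10000000.11101100.11100110


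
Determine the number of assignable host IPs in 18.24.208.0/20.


Host bits = 32 - 20 = 12
Total addresses = 2^12 = 4096
Usable = total - 2 (network and broadcast)
Usable hosts: 4094


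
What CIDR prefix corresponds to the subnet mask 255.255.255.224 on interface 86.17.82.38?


Binary: 11111111.11111111.11111111.11100000
Count leading 1s
Prefix: /27


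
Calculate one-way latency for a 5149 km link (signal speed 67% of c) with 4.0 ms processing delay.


Speed = 0.67 * 3e5 km/s = 201000 km/s
Propagation delay = 5149 / 201000 = 0.0256 s = 25.6169 ms
Processing delay = 4.0 ms
Total one-way latency = 29.6169 ms


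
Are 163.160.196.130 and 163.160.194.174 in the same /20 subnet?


Mask: 255.255.240.0
163.160.196.130 AND mask = 163.160.192.0
163.160.194.174 AND mask = 163.160.192.0
Yes, same subnet (163.160.192.0)


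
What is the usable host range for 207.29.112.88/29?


Network: 207.29.112.88
Broadcast: 207.29.112.95
First usable = network + 1
Last usable = broadcast - 1
Range: 207.29.112.89 to 207.29.112.94


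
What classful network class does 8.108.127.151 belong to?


First octet: 8
Binary: 00001000
0xxxxxxx -> Class A (1-126)
Class A, default mask 255.0.0.0 (/8)


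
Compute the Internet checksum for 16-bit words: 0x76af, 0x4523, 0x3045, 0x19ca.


Sum all words (with carry folding):
+ 0x76af = 0x76af
+ 0x4523 = 0xbbd2
+ 0x3045 = 0xec17
+ 0x19ca = 0x05e2
One's complement: ~0x05e2
Checksum = 0xfa1d


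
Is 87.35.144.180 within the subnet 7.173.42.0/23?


Subnet network: 7.173.42.0
Test IP AND mask: 87.35.144.0
No, 87.35.144.180 is not in 7.173.42.0/23


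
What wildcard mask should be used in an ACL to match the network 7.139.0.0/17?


Subnet mask: 255.255.128.0
Wildcard = 255.255.255.255 - subnet mask
255 - 255 = 0
255 - 255 = 0
255 - 128 = 127
255 - 0 = 255
Wildcard: 0.0.127.255


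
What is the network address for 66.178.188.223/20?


IP:   01000010.10110010.10111100.11011111
Mask: 11111111.11111111.11110000.00000000
AND operation:
Net:  01000010.10110010.10110000.00000000
Network: 66.178.176.0/20


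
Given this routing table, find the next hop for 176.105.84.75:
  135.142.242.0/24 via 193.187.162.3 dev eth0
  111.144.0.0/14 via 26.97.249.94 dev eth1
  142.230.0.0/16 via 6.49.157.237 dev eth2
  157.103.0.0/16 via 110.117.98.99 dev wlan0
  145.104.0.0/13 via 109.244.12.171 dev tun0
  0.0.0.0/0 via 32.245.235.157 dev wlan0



Longest prefix match for 176.105.84.75:
  /24 135.142.242.0: no
  /14 111.144.0.0: no
  /16 142.230.0.0: no
  /16 157.103.0.0: no
  /13 145.104.0.0: no
  /0 0.0.0.0: MATCH
Selected: next-hop 32.245.235.157 via wlan0 (matched /0)


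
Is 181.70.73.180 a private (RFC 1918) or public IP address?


RFC 1918 private ranges:
  10.0.0.0/8 (10.0.0.0 - 10.255.255.255)
  172.16.0.0/12 (172.16.0.0 - 172.31.255.255)
  192.168.0.0/16 (192.168.0.0 - 192.168.255.255)
Public (not in any RFC 1918 range)


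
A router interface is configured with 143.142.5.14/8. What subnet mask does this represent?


/8 means 8 network bits, 24 host bits
Binary: 11111111000000000000000000000000
Mask: 255.0.0.0


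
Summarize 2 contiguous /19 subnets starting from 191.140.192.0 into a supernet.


Original prefix: /19
Number of subnets: 2 = 2^1
New prefix = 19 - 1 = 18
Supernet: 191.140.192.0/18


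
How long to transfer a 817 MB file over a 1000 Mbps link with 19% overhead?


Effective throughput = 1000 * (1 - 19/100) = 810 Mbps
File size in Mb = 817 * 8 = 6536 Mb
Time = 6536 / 810
Time = 8.0691 seconds


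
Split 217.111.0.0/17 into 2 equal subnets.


New prefix = 17 + 1 = 18
Each subnet has 16384 addresses
  217.111.0.0/18
  217.111.64.0/18
Subnets: 217.111.0.0/18, 217.111.64.0/18


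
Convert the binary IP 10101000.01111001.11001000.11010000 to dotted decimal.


10101000 = 168
01111001 = 121
11001000 = 200
11010000 = 208
IP: 168.121.200.208


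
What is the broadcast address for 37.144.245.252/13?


Network: 37.144.0.0/13
Host bits = 19
Set all host bits to 1:
Broadcast: 37.151.255.255


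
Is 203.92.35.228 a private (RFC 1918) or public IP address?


RFC 1918 private ranges:
  10.0.0.0/8 (10.0.0.0 - 10.255.255.255)
  172.16.0.0/12 (172.16.0.0 - 172.31.255.255)
  192.168.0.0/16 (192.168.0.0 - 192.168.255.255)
Public (not in any RFC 1918 range)


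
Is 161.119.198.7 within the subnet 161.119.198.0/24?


Subnet network: 161.119.198.0
Test IP AND mask: 161.119.198.0
Yes, 161.119.198.7 is in 161.119.198.0/24


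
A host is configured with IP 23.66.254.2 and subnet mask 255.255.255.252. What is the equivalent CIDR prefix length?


Binary: 11111111.11111111.11111111.11111100
Count leading 1s
Prefix: /30


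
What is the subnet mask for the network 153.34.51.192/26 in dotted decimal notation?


/26 means 26 network bits, 6 host bits
Binary: 11111111111111111111111111000000
Mask: 255.255.255.192


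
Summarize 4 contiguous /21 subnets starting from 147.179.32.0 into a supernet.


Original prefix: /21
Number of subnets: 4 = 2^2
New prefix = 21 - 2 = 19
Supernet: 147.179.32.0/19


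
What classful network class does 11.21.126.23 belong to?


First octet: 11
Binary: 00001011
0xxxxxxx -> Class A (1-126)
Class A, default mask 255.0.0.0 (/8)


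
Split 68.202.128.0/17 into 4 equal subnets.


New prefix = 17 + 2 = 19
Each subnet has 8192 addresses
  68.202.128.0/19
  68.202.160.0/19
  68.202.192.0/19
  68.202.224.0/19
Subnets: 68.202.128.0/19, 68.202.160.0/19, 68.202.192.0/19, 68.202.224.0/19


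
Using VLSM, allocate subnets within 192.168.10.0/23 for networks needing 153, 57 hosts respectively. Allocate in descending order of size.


153 hosts -> /24 (254 usable): 192.168.10.0/24
57 hosts -> /26 (62 usable): 192.168.11.0/26
Allocation: 192.168.10.0/24 (153 hosts, 254 usable); 192.168.11.0/26 (57 hosts, 62 usable)


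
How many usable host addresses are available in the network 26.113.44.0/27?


Host bits = 32 - 27 = 5
Total addresses = 2^5 = 32
Usable = total - 2 (network and broadcast)
Usable hosts: 30


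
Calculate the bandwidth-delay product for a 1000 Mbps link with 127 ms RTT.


BDP = bandwidth * RTT
= 1000 Mbps * 127 ms
= 1000 * 1e6 * 127 / 1000 bits
= 127000000 bits
= 15875000 bytes
= 15502.9297 KB
BDP = 127000000 bits (15875000 bytes)


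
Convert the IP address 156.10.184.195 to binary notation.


156 = 10011100
10 = 00001010
184 = 10111000
195 = 11000011
Binary: 10011100.00001010.10111000.11000011


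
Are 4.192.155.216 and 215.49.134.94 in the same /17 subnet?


Mask: 255.255.128.0
4.192.155.216 AND mask = 4.192.128.0
215.49.134.94 AND mask = 215.49.128.0
No, different subnets (4.192.128.0 vs 215.49.128.0)


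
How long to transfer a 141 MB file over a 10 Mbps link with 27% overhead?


Effective throughput = 10 * (1 - 27/100) = 7.3 Mbps
File size in Mb = 141 * 8 = 1128 Mb
Time = 1128 / 7.3
Time = 154.5205 seconds


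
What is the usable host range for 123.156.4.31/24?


Network: 123.156.4.0
Broadcast: 123.156.4.255
First usable = network + 1
Last usable = broadcast - 1
Range: 123.156.4.1 to 123.156.4.254


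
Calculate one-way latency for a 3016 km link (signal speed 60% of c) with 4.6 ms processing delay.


Speed = 0.6 * 3e5 km/s = 180000 km/s
Propagation delay = 3016 / 180000 = 0.0168 s = 16.7556 ms
Processing delay = 4.6 ms
Total one-way latency = 21.3556 ms


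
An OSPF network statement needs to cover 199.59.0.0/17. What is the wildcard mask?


Subnet mask: 255.255.128.0
Wildcard = 255.255.255.255 - subnet mask
255 - 255 = 0
255 - 255 = 0
255 - 128 = 127
255 - 0 = 255
Wildcard: 0.0.127.255


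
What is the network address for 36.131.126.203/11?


IP:   00100100.10000011.01111110.11001011
Mask: 11111111.11100000.00000000.00000000
AND operation:
Net:  00100100.10000000.00000000.00000000
Network: 36.128.0.0/11


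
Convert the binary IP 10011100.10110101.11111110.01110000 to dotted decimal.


10011100 = 156
10110101 = 181
11111110 = 254
01110000 = 112
IP: 156.181.254.112


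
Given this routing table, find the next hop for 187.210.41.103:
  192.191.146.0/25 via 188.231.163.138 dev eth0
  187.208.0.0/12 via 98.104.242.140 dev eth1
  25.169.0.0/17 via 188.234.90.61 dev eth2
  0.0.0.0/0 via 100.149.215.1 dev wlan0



Longest prefix match for 187.210.41.103:
  /25 192.191.146.0: no
  /12 187.208.0.0: MATCH
  /17 25.169.0.0: no
  /0 0.0.0.0: MATCH
Selected: next-hop 98.104.242.140 via eth1 (matched /12)


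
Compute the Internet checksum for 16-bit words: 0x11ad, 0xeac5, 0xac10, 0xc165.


Sum all words (with carry folding):
+ 0x11ad = 0x11ad
+ 0xeac5 = 0xfc72
+ 0xac10 = 0xa883
+ 0xc165 = 0x69e9
One's complement: ~0x69e9
Checksum = 0x9616


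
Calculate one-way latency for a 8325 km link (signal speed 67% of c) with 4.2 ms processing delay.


Speed = 0.67 * 3e5 km/s = 201000 km/s
Propagation delay = 8325 / 201000 = 0.0414 s = 41.4179 ms
Processing delay = 4.2 ms
Total one-way latency = 45.6179 ms


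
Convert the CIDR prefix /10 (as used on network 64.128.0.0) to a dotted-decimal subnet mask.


/10 means 10 network bits, 22 host bits
Binary: 11111111110000000000000000000000
Mask: 255.192.0.0


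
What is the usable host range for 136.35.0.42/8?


Network: 136.0.0.0
Broadcast: 136.255.255.255
First usable = network + 1
Last usable = broadcast - 1
Range: 136.0.0.1 to 136.255.255.254


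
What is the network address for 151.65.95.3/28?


IP:   10010111.01000001.01011111.00000011
Mask: 11111111.11111111.11111111.11110000
AND operation:
Net:  10010111.01000001.01011111.00000000
Network: 151.65.95.0/28


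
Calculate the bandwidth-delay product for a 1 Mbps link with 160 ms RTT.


BDP = bandwidth * RTT
= 1 Mbps * 160 ms
= 1 * 1e6 * 160 / 1000 bits
= 160000 bits
= 20000 bytes
= 19.5312 KB
BDP = 160000 bits (20000 bytes)


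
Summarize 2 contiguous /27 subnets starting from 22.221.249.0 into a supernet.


Original prefix: /27
Number of subnets: 2 = 2^1
New prefix = 27 - 1 = 26
Supernet: 22.221.249.0/26


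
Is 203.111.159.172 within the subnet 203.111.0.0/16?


Subnet network: 203.111.0.0
Test IP AND mask: 203.111.0.0
Yes, 203.111.159.172 is in 203.111.0.0/16


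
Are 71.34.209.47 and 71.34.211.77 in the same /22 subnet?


Mask: 255.255.252.0
71.34.209.47 AND mask = 71.34.208.0
71.34.211.77 AND mask = 71.34.208.0
Yes, same subnet (71.34.208.0)


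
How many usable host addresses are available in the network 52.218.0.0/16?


Host bits = 32 - 16 = 16
Total addresses = 2^16 = 65536
Usable = total - 2 (network and broadcast)
Usable hosts: 65534


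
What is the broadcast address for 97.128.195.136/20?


Network: 97.128.192.0/20
Host bits = 12
Set all host bits to 1:
Broadcast: 97.128.207.255


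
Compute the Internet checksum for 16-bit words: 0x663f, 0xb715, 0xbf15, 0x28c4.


Sum all words (with carry folding):
+ 0x663f = 0x663f
+ 0xb715 = 0x1d55
+ 0xbf15 = 0xdc6a
+ 0x28c4 = 0x052f
One's complement: ~0x052f
Checksum = 0xfad0


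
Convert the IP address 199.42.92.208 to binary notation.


199 = 11000111
42 = 00101010
92 = 01011100
208 = 11010000
Binary: 11000111.00101010.01011100.11010000


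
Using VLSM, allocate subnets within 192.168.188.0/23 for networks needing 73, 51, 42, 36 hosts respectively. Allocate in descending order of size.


73 hosts -> /25 (126 usable): 192.168.188.0/25
51 hosts -> /26 (62 usable): 192.168.188.128/26
42 hosts -> /26 (62 usable): 192.168.188.192/26
36 hosts -> /26 (62 usable): 192.168.189.0/26
Allocation: 192.168.188.0/25 (73 hosts, 126 usable); 192.168.188.128/26 (51 hosts, 62 usable); 192.168.188.192/26 (42 hosts, 62 usable); 192.168.189.0/26 (36 hosts, 62 usable)


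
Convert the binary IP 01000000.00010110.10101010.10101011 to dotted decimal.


01000000 = 64
00010110 = 22
10101010 = 170
10101011 = 171
IP: 64.22.170.171


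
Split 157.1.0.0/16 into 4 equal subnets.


New prefix = 16 + 2 = 18
Each subnet has 16384 addresses
  157.1.0.0/18
  157.1.64.0/18
  157.1.128.0/18
  157.1.192.0/18
Subnets: 157.1.0.0/18, 157.1.64.0/18, 157.1.128.0/18, 157.1.192.0/18


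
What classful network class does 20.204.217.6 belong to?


First octet: 20
Binary: 00010100
0xxxxxxx -> Class A (1-126)
Class A, default mask 255.0.0.0 (/8)


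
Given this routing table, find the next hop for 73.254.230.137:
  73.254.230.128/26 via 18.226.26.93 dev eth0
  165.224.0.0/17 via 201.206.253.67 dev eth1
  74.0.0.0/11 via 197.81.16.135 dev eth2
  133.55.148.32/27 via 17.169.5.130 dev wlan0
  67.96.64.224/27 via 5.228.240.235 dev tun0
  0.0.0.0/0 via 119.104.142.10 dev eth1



Longest prefix match for 73.254.230.137:
  /26 73.254.230.128: MATCH
  /17 165.224.0.0: no
  /11 74.0.0.0: no
  /27 133.55.148.32: no
  /27 67.96.64.224: no
  /0 0.0.0.0: MATCH
Selected: next-hop 18.226.26.93 via eth0 (matched /26)


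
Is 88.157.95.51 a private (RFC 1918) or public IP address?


RFC 1918 private ranges:
  10.0.0.0/8 (10.0.0.0 - 10.255.255.255)
  172.16.0.0/12 (172.16.0.0 - 172.31.255.255)
  192.168.0.0/16 (192.168.0.0 - 192.168.255.255)
Public (not in any RFC 1918 range)


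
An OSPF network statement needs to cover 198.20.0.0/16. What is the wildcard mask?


Subnet mask: 255.255.0.0
Wildcard = 255.255.255.255 - subnet mask
255 - 255 = 0
255 - 255 = 0
255 - 0 = 255
255 - 0 = 255
Wildcard: 0.0.255.255


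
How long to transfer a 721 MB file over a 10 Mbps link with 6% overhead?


Effective throughput = 10 * (1 - 6/100) = 9.4 Mbps
File size in Mb = 721 * 8 = 5768 Mb
Time = 5768 / 9.4
Time = 613.617 seconds


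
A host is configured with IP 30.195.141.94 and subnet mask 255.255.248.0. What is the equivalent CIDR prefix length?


Binary: 11111111.11111111.11111000.00000000
Count leading 1s
Prefix: /21


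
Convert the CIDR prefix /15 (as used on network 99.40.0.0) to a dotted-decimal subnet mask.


/15 means 15 network bits, 17 host bits
Binary: 11111111111111100000000000000000
Mask: 255.254.0.0


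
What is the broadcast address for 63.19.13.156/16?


Network: 63.19.0.0/16
Host bits = 16
Set all host bits to 1:
Broadcast: 63.19.255.255


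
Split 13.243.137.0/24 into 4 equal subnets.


New prefix = 24 + 2 = 26
Each subnet has 64 addresses
  13.243.137.0/26
  13.243.137.64/26
  13.243.137.128/26
  13.243.137.192/26
Subnets: 13.243.137.0/26, 13.243.137.64/26, 13.243.137.128/26, 13.243.137.192/26


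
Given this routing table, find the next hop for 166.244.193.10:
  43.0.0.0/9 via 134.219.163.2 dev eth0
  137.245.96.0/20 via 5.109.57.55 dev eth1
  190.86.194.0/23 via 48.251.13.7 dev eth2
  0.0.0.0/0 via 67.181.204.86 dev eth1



Longest prefix match for 166.244.193.10:
  /9 43.0.0.0: no
  /20 137.245.96.0: no
  /23 190.86.194.0: no
  /0 0.0.0.0: MATCH
Selected: next-hop 67.181.204.86 via eth1 (matched /0)


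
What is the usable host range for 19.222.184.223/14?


Network: 19.220.0.0
Broadcast: 19.223.255.255
First usable = network + 1
Last usable = broadcast - 1
Range: 19.220.0.1 to 19.223.255.254


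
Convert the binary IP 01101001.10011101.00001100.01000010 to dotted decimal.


01101001 = 105
10011101 = 157
00001100 = 12
01000010 = 66
IP: 105.157.12.66


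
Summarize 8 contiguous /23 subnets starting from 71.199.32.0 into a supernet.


Original prefix: /23
Number of subnets: 8 = 2^3
New prefix = 23 - 3 = 20
Supernet: 71.199.32.0/20


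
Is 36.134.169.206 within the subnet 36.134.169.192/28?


Subnet network: 36.134.169.192
Test IP AND mask: 36.134.169.192
Yes, 36.134.169.206 is in 36.134.169.192/28


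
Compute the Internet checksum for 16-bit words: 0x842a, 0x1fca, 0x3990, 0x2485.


Sum all words (with carry folding):
+ 0x842a = 0x842a
+ 0x1fca = 0xa3f4
+ 0x3990 = 0xdd84
+ 0x2485 = 0x020a
One's complement: ~0x020a
Checksum = 0xfdf5


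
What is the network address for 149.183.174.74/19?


IP:   10010101.10110111.10101110.01001010
Mask: 11111111.11111111.11100000.00000000
AND operation:
Net:  10010101.10110111.10100000.00000000
Network: 149.183.160.0/19


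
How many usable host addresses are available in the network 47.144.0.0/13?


Host bits = 32 - 13 = 19
Total addresses = 2^19 = 524288
Usable = total - 2 (network and broadcast)
Usable hosts: 524286


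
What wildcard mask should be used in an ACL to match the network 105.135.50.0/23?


Subnet mask: 255.255.254.0
Wildcard = 255.255.255.255 - subnet mask
255 - 255 = 0
255 - 255 = 0
255 - 254 = 1
255 - 0 = 255
Wildcard: 0.0.1.255


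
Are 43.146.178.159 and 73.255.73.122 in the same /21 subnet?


Mask: 255.255.248.0
43.146.178.159 AND mask = 43.146.176.0
73.255.73.122 AND mask = 73.255.72.0
No, different subnets (43.146.176.0 vs 73.255.72.0)


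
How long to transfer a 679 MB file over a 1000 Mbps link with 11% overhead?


Effective throughput = 1000 * (1 - 11/100) = 890 Mbps
File size in Mb = 679 * 8 = 5432 Mb
Time = 5432 / 890
Time = 6.1034 seconds


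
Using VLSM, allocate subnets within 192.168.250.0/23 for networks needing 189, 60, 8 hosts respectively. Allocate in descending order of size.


189 hosts -> /24 (254 usable): 192.168.250.0/24
60 hosts -> /26 (62 usable): 192.168.251.0/26
8 hosts -> /28 (14 usable): 192.168.251.64/28
Allocation: 192.168.250.0/24 (189 hosts, 254 usable); 192.168.251.0/26 (60 hosts, 62 usable); 192.168.251.64/28 (8 hosts, 14 usable)


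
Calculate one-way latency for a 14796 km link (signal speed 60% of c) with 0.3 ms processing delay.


Speed = 0.6 * 3e5 km/s = 180000 km/s
Propagation delay = 14796 / 180000 = 0.0822 s = 82.2 ms
Processing delay = 0.3 ms
Total one-way latency = 82.5 ms


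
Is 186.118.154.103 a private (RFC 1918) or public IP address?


RFC 1918 private ranges:
  10.0.0.0/8 (10.0.0.0 - 10.255.255.255)
  172.16.0.0/12 (172.16.0.0 - 172.31.255.255)
  192.168.0.0/16 (192.168.0.0 - 192.168.255.255)
Public (not in any RFC 1918 range)


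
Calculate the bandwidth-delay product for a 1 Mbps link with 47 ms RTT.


BDP = bandwidth * RTT
= 1 Mbps * 47 ms
= 1 * 1e6 * 47 / 1000 bits
= 47000 bits
= 5875 bytes
= 5.7373 KB
BDP = 47000 bits (5875 bytes)


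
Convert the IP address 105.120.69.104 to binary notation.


105 = 01101001
120 = 01111000
69 = 01000101
104 = 01101000
Binary: 01101001.01111000.01000101.01101000


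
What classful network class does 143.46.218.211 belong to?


First octet: 143
Binary: 10001111
10xxxxxx -> Class B (128-191)
Class B, default mask 255.255.0.0 (/16)


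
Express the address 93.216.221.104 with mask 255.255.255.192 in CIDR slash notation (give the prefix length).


Binary: 11111111.11111111.11111111.11000000
Count leading 1s
Prefix: /26


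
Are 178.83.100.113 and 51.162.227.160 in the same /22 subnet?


Mask: 255.255.252.0
178.83.100.113 AND mask = 178.83.100.0
51.162.227.160 AND mask = 51.162.224.0
No, different subnets (178.83.100.0 vs 51.162.224.0)


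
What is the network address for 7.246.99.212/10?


IP:   00000111.11110110.01100011.11010100
Mask: 11111111.11000000.00000000.00000000
AND operation:
Net:  00000111.11000000.00000000.00000000
Network: 7.192.0.0/10


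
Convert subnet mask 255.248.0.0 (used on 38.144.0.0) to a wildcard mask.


Subnet mask: 255.248.0.0
Wildcard = 255.255.255.255 - subnet mask
255 - 255 = 0
255 - 248 = 7
255 - 0 = 255
255 - 0 = 255
Wildcard: 0.7.255.255


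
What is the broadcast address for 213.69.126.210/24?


Network: 213.69.126.0/24
Host bits = 8
Set all host bits to 1:
Broadcast: 213.69.126.255


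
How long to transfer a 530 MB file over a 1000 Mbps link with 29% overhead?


Effective throughput = 1000 * (1 - 29/100) = 710 Mbps
File size in Mb = 530 * 8 = 4240 Mb
Time = 4240 / 710
Time = 5.9718 seconds


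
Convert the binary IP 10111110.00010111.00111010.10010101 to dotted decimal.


10111110 = 190
00010111 = 23
00111010 = 58
10010101 = 149
IP: 190.23.58.149


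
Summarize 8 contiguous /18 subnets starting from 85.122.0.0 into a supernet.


Original prefix: /18
Number of subnets: 8 = 2^3
New prefix = 18 - 3 = 15
Supernet: 85.122.0.0/15


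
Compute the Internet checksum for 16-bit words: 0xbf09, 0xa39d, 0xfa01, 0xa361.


Sum all words (with carry folding):
+ 0xbf09 = 0xbf09
+ 0xa39d = 0x62a7
+ 0xfa01 = 0x5ca9
+ 0xa361 = 0x000b
One's complement: ~0x000b
Checksum = 0xfff4


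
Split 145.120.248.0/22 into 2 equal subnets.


New prefix = 22 + 1 = 23
Each subnet has 512 addresses
  145.120.248.0/23
  145.120.250.0/23
Subnets: 145.120.248.0/23, 145.120.250.0/23


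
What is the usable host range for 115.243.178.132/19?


Network: 115.243.160.0
Broadcast: 115.243.191.255
First usable = network + 1
Last usable = broadcast - 1
Range: 115.243.160.1 to 115.243.191.254


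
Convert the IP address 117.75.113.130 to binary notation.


117 = 01110101
75 = 01001011
113 = 01110001
130 = 10000010
Binary: 01110101.01001011.01110001.10000010


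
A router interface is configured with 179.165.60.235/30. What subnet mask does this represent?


/30 means 30 network bits, 2 host bits
Binary: 11111111111111111111111111111100
Mask: 255.255.255.252


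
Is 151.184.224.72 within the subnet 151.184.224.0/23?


Subnet network: 151.184.224.0
Test IP AND mask: 151.184.224.0
Yes, 151.184.224.72 is in 151.184.224.0/23


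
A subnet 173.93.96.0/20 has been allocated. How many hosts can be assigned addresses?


Host bits = 32 - 20 = 12
Total addresses = 2^12 = 4096
Usable = total - 2 (network and broadcast)
Usable hosts: 4094


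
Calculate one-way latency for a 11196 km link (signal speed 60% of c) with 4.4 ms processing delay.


Speed = 0.6 * 3e5 km/s = 180000 km/s
Propagation delay = 11196 / 180000 = 0.0622 s = 62.2 ms
Processing delay = 4.4 ms
Total one-way latency = 66.6 ms


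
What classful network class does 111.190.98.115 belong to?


First octet: 111
Binary: 01101111
0xxxxxxx -> Class A (1-126)
Class A, default mask 255.0.0.0 (/8)


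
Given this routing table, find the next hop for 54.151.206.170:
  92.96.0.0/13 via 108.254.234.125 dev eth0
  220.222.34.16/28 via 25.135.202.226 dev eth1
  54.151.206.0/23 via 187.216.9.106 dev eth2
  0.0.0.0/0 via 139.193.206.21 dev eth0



Longest prefix match for 54.151.206.170:
  /13 92.96.0.0: no
  /28 220.222.34.16: no
  /23 54.151.206.0: MATCH
  /0 0.0.0.0: MATCH
Selected: next-hop 187.216.9.106 via eth2 (matched /23)


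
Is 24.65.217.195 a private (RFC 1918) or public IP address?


RFC 1918 private ranges:
  10.0.0.0/8 (10.0.0.0 - 10.255.255.255)
  172.16.0.0/12 (172.16.0.0 - 172.31.255.255)
  192.168.0.0/16 (192.168.0.0 - 192.168.255.255)
Public (not in any RFC 1918 range)


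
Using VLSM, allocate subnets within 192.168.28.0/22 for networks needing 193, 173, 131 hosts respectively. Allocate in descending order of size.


193 hosts -> /24 (254 usable): 192.168.28.0/24
173 hosts -> /24 (254 usable): 192.168.29.0/24
131 hosts -> /24 (254 usable): 192.168.30.0/24
Allocation: 192.168.28.0/24 (193 hosts, 254 usable); 192.168.29.0/24 (173 hosts, 254 usable); 192.168.30.0/24 (131 hosts, 254 usable)


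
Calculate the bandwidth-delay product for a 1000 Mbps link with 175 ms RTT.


BDP = bandwidth * RTT
= 1000 Mbps * 175 ms
= 1000 * 1e6 * 175 / 1000 bits
= 175000000 bits
= 21875000 bytes
= 21362.3047 KB
BDP = 175000000 bits (21875000 bytes)


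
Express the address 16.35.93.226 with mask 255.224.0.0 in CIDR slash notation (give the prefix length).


Binary: 11111111.11100000.00000000.00000000
Count leading 1s
Prefix: /11


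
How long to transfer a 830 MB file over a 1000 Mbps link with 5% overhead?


Effective throughput = 1000 * (1 - 5/100) = 950 Mbps
File size in Mb = 830 * 8 = 6640 Mb
Time = 6640 / 950
Time = 6.9895 seconds


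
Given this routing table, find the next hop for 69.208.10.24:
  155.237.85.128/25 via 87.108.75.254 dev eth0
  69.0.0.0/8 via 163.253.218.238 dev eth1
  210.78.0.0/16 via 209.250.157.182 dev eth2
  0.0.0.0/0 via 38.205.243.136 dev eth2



Longest prefix match for 69.208.10.24:
  /25 155.237.85.128: no
  /8 69.0.0.0: MATCH
  /16 210.78.0.0: no
  /0 0.0.0.0: MATCH
Selected: next-hop 163.253.218.238 via eth1 (matched /8)


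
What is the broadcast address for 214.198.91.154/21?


Network: 214.198.88.0/21
Host bits = 11
Set all host bits to 1:
Broadcast: 214.198.95.255


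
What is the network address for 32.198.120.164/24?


IP:   00100000.11000110.01111000.10100100
Mask: 11111111.11111111.11111111.00000000
AND operation:
Net:  00100000.11000110.01111000.00000000
Network: 32.198.120.0/24


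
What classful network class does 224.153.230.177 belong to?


First octet: 224
Binary: 11100000
1110xxxx -> Class D (224-239)
Class D (multicast), default mask N/A


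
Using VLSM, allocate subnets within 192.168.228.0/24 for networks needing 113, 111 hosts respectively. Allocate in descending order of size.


113 hosts -> /25 (126 usable): 192.168.228.0/25
111 hosts -> /25 (126 usable): 192.168.228.128/25
Allocation: 192.168.228.0/25 (113 hosts, 126 usable); 192.168.228.128/25 (111 hosts, 126 usable)


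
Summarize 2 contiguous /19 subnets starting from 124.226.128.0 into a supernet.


Original prefix: /19
Number of subnets: 2 = 2^1
New prefix = 19 - 1 = 18
Supernet: 124.226.128.0/18


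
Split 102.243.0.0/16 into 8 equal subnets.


New prefix = 16 + 3 = 19
Each subnet has 8192 addresses
  102.243.0.0/19
  102.243.32.0/19
  102.243.64.0/19
  102.243.96.0/19
  102.243.128.0/19
  102.243.160.0/19
  102.243.192.0/19
  102.243.224.0/19
Subnets: 102.243.0.0/19, 102.243.32.0/19, 102.243.64.0/19, 102.243.96.0/19, 102.243.128.0/19, 102.243.160.0/19, 102.243.192.0/19, 102.243.224.0/19


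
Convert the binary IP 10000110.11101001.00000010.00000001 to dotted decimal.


10000110 = 134
11101001 = 233
00000010 = 2
00000001 = 1
IP: 134.233.2.1


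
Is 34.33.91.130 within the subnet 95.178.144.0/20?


Subnet network: 95.178.144.0
Test IP AND mask: 34.33.80.0
No, 34.33.91.130 is not in 95.178.144.0/20


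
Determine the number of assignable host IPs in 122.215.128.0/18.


Host bits = 32 - 18 = 14
Total addresses = 2^14 = 16384
Usable = total - 2 (network and broadcast)
Usable hosts: 16382


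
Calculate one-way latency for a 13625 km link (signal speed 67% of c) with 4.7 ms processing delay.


Speed = 0.67 * 3e5 km/s = 201000 km/s
Propagation delay = 13625 / 201000 = 0.0678 s = 67.7861 ms
Processing delay = 4.7 ms
Total one-way latency = 72.4861 ms


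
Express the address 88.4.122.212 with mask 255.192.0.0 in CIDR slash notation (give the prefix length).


Binary: 11111111.11000000.00000000.00000000
Count leading 1s
Prefix: /10


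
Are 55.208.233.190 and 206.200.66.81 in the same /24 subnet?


Mask: 255.255.255.0
55.208.233.190 AND mask = 55.208.233.0
206.200.66.81 AND mask = 206.200.66.0
No, different subnets (55.208.233.0 vs 206.200.66.0)


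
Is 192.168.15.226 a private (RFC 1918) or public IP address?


RFC 1918 private ranges:
  10.0.0.0/8 (10.0.0.0 - 10.255.255.255)
  172.16.0.0/12 (172.16.0.0 - 172.31.255.255)
  192.168.0.0/16 (192.168.0.0 - 192.168.255.255)
Private (in 192.168.0.0/16)


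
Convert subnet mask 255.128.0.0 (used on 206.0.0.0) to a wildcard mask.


Subnet mask: 255.128.0.0
Wildcard = 255.255.255.255 - subnet mask
255 - 255 = 0
255 - 128 = 127
255 - 0 = 255
255 - 0 = 255
Wildcard: 0.127.255.255


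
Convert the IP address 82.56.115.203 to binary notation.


82 = 01010010
56 = 00111000
115 = 01110011
203 = 11001011
Binary: 01010010.00111000.01110011.11001011


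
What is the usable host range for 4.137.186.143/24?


Network: 4.137.186.0
Broadcast: 4.137.186.255
First usable = network + 1
Last usable = broadcast - 1
Range: 4.137.186.1 to 4.137.186.254


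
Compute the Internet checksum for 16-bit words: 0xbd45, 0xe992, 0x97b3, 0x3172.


Sum all words (with carry folding):
+ 0xbd45 = 0xbd45
+ 0xe992 = 0xa6d8
+ 0x97b3 = 0x3e8c
+ 0x3172 = 0x6ffe
One's complement: ~0x6ffe
Checksum = 0x9001


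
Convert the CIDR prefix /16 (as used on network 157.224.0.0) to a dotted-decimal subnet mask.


/16 means 16 network bits, 16 host bits
Binary: 11111111111111110000000000000000
Mask: 255.255.0.0


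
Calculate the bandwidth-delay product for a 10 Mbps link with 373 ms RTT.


BDP = bandwidth * RTT
= 10 Mbps * 373 ms
= 10 * 1e6 * 373 / 1000 bits
= 3730000 bits
= 466250 bytes
= 455.3223 KB
BDP = 3730000 bits (466250 bytes)


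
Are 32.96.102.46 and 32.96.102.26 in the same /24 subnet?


Mask: 255.255.255.0
32.96.102.46 AND mask = 32.96.102.0
32.96.102.26 AND mask = 32.96.102.0
Yes, same subnet (32.96.102.0)


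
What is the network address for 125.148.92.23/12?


IP:   01111101.10010100.01011100.00010111
Mask: 11111111.11110000.00000000.00000000
AND operation:
Net:  01111101.10010000.00000000.00000000
Network: 125.144.0.0/12


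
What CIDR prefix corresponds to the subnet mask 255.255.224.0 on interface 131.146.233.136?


Binary: 11111111.11111111.11100000.00000000
Count leading 1s
Prefix: /19


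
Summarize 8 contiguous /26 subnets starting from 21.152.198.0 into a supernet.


Original prefix: /26
Number of subnets: 8 = 2^3
New prefix = 26 - 3 = 23
Supernet: 21.152.198.0/23


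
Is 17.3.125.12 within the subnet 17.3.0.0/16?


Subnet network: 17.3.0.0
Test IP AND mask: 17.3.0.0
Yes, 17.3.125.12 is in 17.3.0.0/16


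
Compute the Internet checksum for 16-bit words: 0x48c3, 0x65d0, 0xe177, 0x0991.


Sum all words (with carry folding):
+ 0x48c3 = 0x48c3
+ 0x65d0 = 0xae93
+ 0xe177 = 0x900b
+ 0x0991 = 0x999c
One's complement: ~0x999c
Checksum = 0x6663


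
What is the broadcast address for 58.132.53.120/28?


Network: 58.132.53.112/28
Host bits = 4
Set all host bits to 1:
Broadcast: 58.132.53.127


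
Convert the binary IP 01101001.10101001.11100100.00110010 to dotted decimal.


01101001 = 105
10101001 = 169
11100100 = 228
00110010 = 50
IP: 105.169.228.50


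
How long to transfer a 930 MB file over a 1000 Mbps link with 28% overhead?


Effective throughput = 1000 * (1 - 28/100) = 720 Mbps
File size in Mb = 930 * 8 = 7440 Mb
Time = 7440 / 720
Time = 10.3333 seconds


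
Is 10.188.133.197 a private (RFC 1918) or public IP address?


RFC 1918 private ranges:
  10.0.0.0/8 (10.0.0.0 - 10.255.255.255)
  172.16.0.0/12 (172.16.0.0 - 172.31.255.255)
  192.168.0.0/16 (192.168.0.0 - 192.168.255.255)
Private (in 10.0.0.0/8)


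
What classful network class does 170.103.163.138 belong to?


First octet: 170
Binary: 10101010
10xxxxxx -> Class B (128-191)
Class B, default mask 255.255.0.0 (/16)


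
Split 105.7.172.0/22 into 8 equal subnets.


New prefix = 22 + 3 = 25
Each subnet has 128 addresses
  105.7.172.0/25
  105.7.172.128/25
  105.7.173.0/25
  105.7.173.128/25
  105.7.174.0/25
  105.7.174.128/25
  105.7.175.0/25
  105.7.175.128/25
Subnets: 105.7.172.0/25, 105.7.172.128/25, 105.7.173.0/25, 105.7.173.128/25, 105.7.174.0/25, 105.7.174.128/25, 105.7.175.0/25, 105.7.175.128/25


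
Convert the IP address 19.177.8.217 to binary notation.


19 = 00010011
177 = 10110001
8 = 00001000
217 = 11011001
Binary: 00010011.10110001.00001000.11011001


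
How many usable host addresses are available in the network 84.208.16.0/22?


Host bits = 32 - 22 = 10
Total addresses = 2^10 = 1024
Usable = total - 2 (network and broadcast)
Usable hosts: 1022


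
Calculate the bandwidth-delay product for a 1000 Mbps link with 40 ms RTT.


BDP = bandwidth * RTT
= 1000 Mbps * 40 ms
= 1000 * 1e6 * 40 / 1000 bits
= 40000000 bits
= 5000000 bytes
= 4882.8125 KB
BDP = 40000000 bits (5000000 bytes)


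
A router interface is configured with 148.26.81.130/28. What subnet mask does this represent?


/28 means 28 network bits, 4 host bits
Binary: 11111111111111111111111111110000
Mask: 255.255.255.240


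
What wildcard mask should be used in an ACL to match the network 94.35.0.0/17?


Subnet mask: 255.255.128.0
Wildcard = 255.255.255.255 - subnet mask
255 - 255 = 0
255 - 255 = 0
255 - 128 = 127
255 - 0 = 255
Wildcard: 0.0.127.255


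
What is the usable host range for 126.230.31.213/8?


Network: 126.0.0.0
Broadcast: 126.255.255.255
First usable = network + 1
Last usable = broadcast - 1
Range: 126.0.0.1 to 126.255.255.254


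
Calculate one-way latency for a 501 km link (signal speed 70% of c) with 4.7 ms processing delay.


Speed = 0.7 * 3e5 km/s = 210000 km/s
Propagation delay = 501 / 210000 = 0.0024 s = 2.3857 ms
Processing delay = 4.7 ms
Total one-way latency = 7.0857 ms


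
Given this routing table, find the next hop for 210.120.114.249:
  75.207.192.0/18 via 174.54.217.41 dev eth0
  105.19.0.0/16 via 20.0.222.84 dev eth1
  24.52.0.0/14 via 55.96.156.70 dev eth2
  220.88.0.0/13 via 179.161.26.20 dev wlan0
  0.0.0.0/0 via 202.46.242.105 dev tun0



Longest prefix match for 210.120.114.249:
  /18 75.207.192.0: no
  /16 105.19.0.0: no
  /14 24.52.0.0: no
  /13 220.88.0.0: no
  /0 0.0.0.0: MATCH
Selected: next-hop 202.46.242.105 via tun0 (matched /0)


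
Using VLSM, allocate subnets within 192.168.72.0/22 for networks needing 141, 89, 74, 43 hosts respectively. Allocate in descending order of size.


141 hosts -> /24 (254 usable): 192.168.72.0/24
89 hosts -> /25 (126 usable): 192.168.73.0/25
74 hosts -> /25 (126 usable): 192.168.73.128/25
43 hosts -> /26 (62 usable): 192.168.74.0/26
Allocation: 192.168.72.0/24 (141 hosts, 254 usable); 192.168.73.0/25 (89 hosts, 126 usable); 192.168.73.128/25 (74 hosts, 126 usable); 192.168.74.0/26 (43 hosts, 62 usable)


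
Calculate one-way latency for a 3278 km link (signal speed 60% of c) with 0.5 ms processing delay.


Speed = 0.6 * 3e5 km/s = 180000 km/s
Propagation delay = 3278 / 180000 = 0.0182 s = 18.2111 ms
Processing delay = 0.5 ms
Total one-way latency = 18.7111 ms


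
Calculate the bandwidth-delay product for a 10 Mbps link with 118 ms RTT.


BDP = bandwidth * RTT
= 10 Mbps * 118 ms
= 10 * 1e6 * 118 / 1000 bits
= 1180000 bits
= 147500 bytes
= 144.043 KB
BDP = 1180000 bits (147500 bytes)


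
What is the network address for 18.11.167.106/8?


IP:   00010010.00001011.10100111.01101010
Mask: 11111111.00000000.00000000.00000000
AND operation:
Net:  00010010.00000000.00000000.00000000
Network: 18.0.0.0/8


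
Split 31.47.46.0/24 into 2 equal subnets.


New prefix = 24 + 1 = 25
Each subnet has 128 addresses
  31.47.46.0/25
  31.47.46.128/25
Subnets: 31.47.46.0/25, 31.47.46.128/25


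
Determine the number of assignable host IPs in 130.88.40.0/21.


Host bits = 32 - 21 = 11
Total addresses = 2^11 = 2048
Usable = total - 2 (network and broadcast)
Usable hosts: 2046


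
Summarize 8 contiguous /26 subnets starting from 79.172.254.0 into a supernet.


Original prefix: /26
Number of subnets: 8 = 2^3
New prefix = 26 - 3 = 23
Supernet: 79.172.254.0/23


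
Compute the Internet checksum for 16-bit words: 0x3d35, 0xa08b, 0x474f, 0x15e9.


Sum all words (with carry folding):
+ 0x3d35 = 0x3d35
+ 0xa08b = 0xddc0
+ 0x474f = 0x2510
+ 0x15e9 = 0x3af9
One's complement: ~0x3af9
Checksum = 0xc506


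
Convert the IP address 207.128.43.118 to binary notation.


207 = 11001111
128 = 10000000
43 = 00101011
118 = 01110110
Binary: 11001111.10000000.00101011.01110110


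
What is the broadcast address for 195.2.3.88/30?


Network: 195.2.3.88/30
Host bits = 2
Set all host bits to 1:
Broadcast: 195.2.3.91


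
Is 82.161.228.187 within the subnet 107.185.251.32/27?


Subnet network: 107.185.251.32
Test IP AND mask: 82.161.228.160
No, 82.161.228.187 is not in 107.185.251.32/27


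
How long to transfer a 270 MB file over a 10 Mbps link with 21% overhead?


Effective throughput = 10 * (1 - 21/100) = 7.9 Mbps
File size in Mb = 270 * 8 = 2160 Mb
Time = 2160 / 7.9
Time = 273.4177 seconds


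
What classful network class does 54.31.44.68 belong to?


First octet: 54
Binary: 00110110
0xxxxxxx -> Class A (1-126)
Class A, default mask 255.0.0.0 (/8)


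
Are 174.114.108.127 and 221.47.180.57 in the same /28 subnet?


Mask: 255.255.255.240
174.114.108.127 AND mask = 174.114.108.112
221.47.180.57 AND mask = 221.47.180.48
No, different subnets (174.114.108.112 vs 221.47.180.48)


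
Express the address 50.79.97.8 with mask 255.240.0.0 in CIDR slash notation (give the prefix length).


Binary: 11111111.11110000.00000000.00000000
Count leading 1s
Prefix: /12


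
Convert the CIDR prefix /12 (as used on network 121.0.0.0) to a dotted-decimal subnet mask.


/12 means 12 network bits, 20 host bits
Binary: 11111111111100000000000000000000
Mask: 255.240.0.0


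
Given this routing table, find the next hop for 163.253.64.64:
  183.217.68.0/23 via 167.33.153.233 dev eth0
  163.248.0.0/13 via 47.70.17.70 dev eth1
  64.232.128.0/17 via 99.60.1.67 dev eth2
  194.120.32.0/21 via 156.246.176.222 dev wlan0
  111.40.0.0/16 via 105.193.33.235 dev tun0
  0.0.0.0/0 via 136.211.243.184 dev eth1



Longest prefix match for 163.253.64.64:
  /23 183.217.68.0: no
  /13 163.248.0.0: MATCH
  /17 64.232.128.0: no
  /21 194.120.32.0: no
  /16 111.40.0.0: no
  /0 0.0.0.0: MATCH
Selected: next-hop 47.70.17.70 via eth1 (matched /13)


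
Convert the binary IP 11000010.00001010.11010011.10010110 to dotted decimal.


11000010 = 194
00001010 = 10
11010011 = 211
10010110 = 150
IP: 194.10.211.150


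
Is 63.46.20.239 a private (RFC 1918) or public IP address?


RFC 1918 private ranges:
  10.0.0.0/8 (10.0.0.0 - 10.255.255.255)
  172.16.0.0/12 (172.16.0.0 - 172.31.255.255)
  192.168.0.0/16 (192.168.0.0 - 192.168.255.255)
Public (not in any RFC 1918 range)


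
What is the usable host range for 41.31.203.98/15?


Network: 41.30.0.0
Broadcast: 41.31.255.255
First usable = network + 1
Last usable = broadcast - 1
Range: 41.30.0.1 to 41.31.255.254


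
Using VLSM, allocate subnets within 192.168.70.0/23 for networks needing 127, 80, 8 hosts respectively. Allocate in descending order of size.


127 hosts -> /24 (254 usable): 192.168.70.0/24
80 hosts -> /25 (126 usable): 192.168.71.0/25
8 hosts -> /28 (14 usable): 192.168.71.128/28
Allocation: 192.168.70.0/24 (127 hosts, 254 usable); 192.168.71.0/25 (80 hosts, 126 usable); 192.168.71.128/28 (8 hosts, 14 usable)


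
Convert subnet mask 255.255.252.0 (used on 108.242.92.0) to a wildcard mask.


Subnet mask: 255.255.252.0
Wildcard = 255.255.255.255 - subnet mask
255 - 255 = 0
255 - 255 = 0
255 - 252 = 3
255 - 0 = 255
Wildcard: 0.0.3.255


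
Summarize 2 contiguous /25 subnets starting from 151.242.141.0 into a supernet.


Original prefix: /25
Number of subnets: 2 = 2^1
New prefix = 25 - 1 = 24
Supernet: 151.242.141.0/24


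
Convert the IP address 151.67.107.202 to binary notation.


151 = 10010111
67 = 01000011
107 = 01101011
202 = 11001010
Binary: 10010111.01000011.01101011.11001010
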